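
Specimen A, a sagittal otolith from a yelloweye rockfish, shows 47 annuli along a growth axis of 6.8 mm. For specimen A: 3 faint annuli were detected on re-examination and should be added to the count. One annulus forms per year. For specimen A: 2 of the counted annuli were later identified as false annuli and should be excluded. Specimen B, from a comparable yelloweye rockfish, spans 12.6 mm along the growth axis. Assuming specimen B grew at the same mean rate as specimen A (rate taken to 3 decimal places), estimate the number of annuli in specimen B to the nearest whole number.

89 annuli

Specimen A: correcting the raw count gives 47 − 2 + 3 = 48 true annuli.
A: Mean rate = 6.8 mm / 48 years ≈ 0.142 mm/yr.
Specimen B: 12.6 mm / 0.142 mm per year = 88.73 years ≈ 89 annuli.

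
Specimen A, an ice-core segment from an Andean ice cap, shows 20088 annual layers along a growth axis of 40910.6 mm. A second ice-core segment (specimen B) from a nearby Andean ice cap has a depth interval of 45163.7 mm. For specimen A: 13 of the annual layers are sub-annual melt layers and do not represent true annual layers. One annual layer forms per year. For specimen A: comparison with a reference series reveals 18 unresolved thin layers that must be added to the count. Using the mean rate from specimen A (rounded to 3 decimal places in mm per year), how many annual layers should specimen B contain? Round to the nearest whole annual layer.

22183 annual layers

Specimen A: after corrections the count is 20088 − 13 + 18 = 20093 annual layers.
A: 40910.6 mm over 20093 years gives 40910.6 / 20093 ≈ 2.036 mm per year.
Specimen B: 45163.7 mm / 2.036 mm per year = 22182.56 years ≈ 22183 annual layers.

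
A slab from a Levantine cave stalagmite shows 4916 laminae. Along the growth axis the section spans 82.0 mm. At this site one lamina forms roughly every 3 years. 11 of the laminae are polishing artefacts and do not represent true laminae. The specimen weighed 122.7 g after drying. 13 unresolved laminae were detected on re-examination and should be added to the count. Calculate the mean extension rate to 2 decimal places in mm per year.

0.01 mm per year

Correcting the raw count gives 4916 − 11 + 13 = 4918 true laminae.
Multiplying by 3 years per lamina: 4918 × 3 = 14754 years.
Mean rate = 82.0 mm / 14754 years ≈ 0.01 mm per year.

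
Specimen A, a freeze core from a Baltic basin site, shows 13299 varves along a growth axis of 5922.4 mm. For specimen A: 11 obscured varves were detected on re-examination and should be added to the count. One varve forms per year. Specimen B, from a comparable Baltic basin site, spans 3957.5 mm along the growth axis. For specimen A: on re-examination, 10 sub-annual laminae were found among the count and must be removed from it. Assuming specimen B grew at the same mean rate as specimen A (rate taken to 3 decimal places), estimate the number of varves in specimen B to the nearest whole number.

Specimen A: true varve count = 13299 − 10 + 11 = 13300.
A: 5922.4 mm over 13300 years gives 5922.4 / 13300 ≈ 0.445 mm/yr.
Specimen B: 3957.5 mm / 0.445 mm per year = 8893.26 years ≈ 8893 varves.

8893 varves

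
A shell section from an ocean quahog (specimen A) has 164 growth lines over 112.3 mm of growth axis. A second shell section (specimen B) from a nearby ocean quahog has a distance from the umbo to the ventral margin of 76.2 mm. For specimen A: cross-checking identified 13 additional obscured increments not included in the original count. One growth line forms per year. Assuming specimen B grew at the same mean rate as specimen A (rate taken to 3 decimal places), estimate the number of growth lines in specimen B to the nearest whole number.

120 growth lines

Specimen A: adjusted count: 164 + 13 = 177 growth lines.
A: Extension rate ≈ 112.3 / 177 = 0.634 mm/year.
For B, 76.2 / 0.634 = 120.19 years ≈ 120 growth lines.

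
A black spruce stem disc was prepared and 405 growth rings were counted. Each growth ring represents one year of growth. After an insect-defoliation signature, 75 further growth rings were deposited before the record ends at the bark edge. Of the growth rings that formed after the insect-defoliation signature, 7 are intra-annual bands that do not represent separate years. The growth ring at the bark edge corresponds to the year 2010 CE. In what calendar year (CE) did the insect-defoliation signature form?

75 growth rings post-date the insect-defoliation signature.
Excluding 7 false growth rings: 75 − 7 = 68.
Counting back 68 years from 2010 CE places the insect-defoliation signature in 2010 − 68 = 1942 CE.

1942 CE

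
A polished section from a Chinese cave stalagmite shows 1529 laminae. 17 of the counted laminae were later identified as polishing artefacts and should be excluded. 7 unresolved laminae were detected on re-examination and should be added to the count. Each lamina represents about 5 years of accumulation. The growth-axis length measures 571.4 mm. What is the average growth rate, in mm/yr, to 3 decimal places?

0.075 mm/yr

Adjusted count: 1529 − 17 + 7 = 1519 laminae.
1519 laminae at 5 years each span 1519 × 5 = 7595 years.
Extension rate ≈ 571.4 / 7595 = 0.075 mm/yr.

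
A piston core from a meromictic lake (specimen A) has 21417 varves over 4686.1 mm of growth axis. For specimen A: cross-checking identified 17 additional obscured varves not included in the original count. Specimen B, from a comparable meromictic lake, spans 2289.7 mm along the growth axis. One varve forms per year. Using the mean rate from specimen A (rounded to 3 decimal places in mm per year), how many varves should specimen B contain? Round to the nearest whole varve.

Specimen A: adjusted count: 21417 + 17 = 21434 varves.
A: Extension rate ≈ 4686.1 / 21434 = 0.219 mm per year.
Specimen B: 2289.7 mm / 0.219 mm per year = 10455.25 years ≈ 10455 varves.

10455 varves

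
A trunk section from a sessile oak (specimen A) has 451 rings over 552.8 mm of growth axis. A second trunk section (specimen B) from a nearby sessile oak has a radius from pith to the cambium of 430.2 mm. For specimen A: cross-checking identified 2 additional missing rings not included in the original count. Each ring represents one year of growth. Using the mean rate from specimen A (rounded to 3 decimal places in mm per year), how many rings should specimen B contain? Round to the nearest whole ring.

Specimen A: after corrections the count is 451 + 2 = 453 rings.
A: Mean rate = 552.8 mm / 453 years ≈ 1.220 mm/yr.
B spans 430.2 / 1.220 = 352.62 years ≈ 353 rings.

353 rings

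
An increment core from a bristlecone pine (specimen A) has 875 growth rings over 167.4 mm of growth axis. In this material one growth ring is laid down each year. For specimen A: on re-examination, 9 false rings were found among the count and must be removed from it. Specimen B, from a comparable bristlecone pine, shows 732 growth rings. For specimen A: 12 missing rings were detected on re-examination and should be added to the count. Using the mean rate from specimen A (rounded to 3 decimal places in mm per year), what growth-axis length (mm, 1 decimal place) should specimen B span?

Specimen A: after corrections the count is 875 − 9 + 12 = 878 growth rings.
A: Extension rate ≈ 167.4 / 878 = 0.191 mm per year.
For B, 0.191 mm/year × 732 years = 139.8 mm.

139.8 mm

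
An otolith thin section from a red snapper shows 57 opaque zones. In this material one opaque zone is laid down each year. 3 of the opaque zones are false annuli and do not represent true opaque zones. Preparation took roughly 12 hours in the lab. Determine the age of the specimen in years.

Adjusted count: 57 − 3 = 54 opaque zones.
With a one-to-one opaque zone periodicity this is 54 years.

54 years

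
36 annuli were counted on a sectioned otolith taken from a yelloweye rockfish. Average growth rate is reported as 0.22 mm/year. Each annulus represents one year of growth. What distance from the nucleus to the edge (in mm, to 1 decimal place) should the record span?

The record spans 36 years at 0.22 mm per year.
Length ≈ 0.22 × 36 = 7.9 mm.

7.9 mm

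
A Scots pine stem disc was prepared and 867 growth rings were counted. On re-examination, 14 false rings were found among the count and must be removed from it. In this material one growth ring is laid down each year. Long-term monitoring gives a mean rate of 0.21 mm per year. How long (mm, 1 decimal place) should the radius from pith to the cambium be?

179.1 mm

True growth ring count = 867 − 14 = 853.
Length ≈ 0.21 × 853 = 179.1 mm.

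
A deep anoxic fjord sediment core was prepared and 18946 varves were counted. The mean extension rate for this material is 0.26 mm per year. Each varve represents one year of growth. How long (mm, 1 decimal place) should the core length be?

4926.0 mm

The record spans 18946 years at 0.26 mm per year.
18946 years at 0.26 mm/year gives 0.26 × 18946 = 4926.0 mm.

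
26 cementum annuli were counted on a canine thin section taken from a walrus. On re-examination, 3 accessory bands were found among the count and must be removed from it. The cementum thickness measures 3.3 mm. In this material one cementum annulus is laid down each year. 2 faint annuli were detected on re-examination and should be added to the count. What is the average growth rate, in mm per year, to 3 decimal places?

0.132 mm per year

True cementum annulus count = 26 − 3 + 2 = 25.
Extension rate ≈ 3.3 / 25 = 0.132 mm per year.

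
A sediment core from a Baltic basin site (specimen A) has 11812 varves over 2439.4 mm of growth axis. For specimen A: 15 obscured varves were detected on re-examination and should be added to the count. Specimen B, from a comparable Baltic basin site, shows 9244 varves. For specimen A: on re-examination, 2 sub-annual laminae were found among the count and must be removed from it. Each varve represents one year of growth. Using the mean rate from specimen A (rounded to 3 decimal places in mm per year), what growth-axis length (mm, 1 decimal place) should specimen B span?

1904.3 mm

Specimen A: correcting the raw count gives 11812 − 2 + 15 = 11825 true varves.
A: 2439.4 mm over 11825 years gives 2439.4 / 11825 ≈ 0.206 mm/yr.
Length of B = 0.206 × 9244 = 1904.3 mm.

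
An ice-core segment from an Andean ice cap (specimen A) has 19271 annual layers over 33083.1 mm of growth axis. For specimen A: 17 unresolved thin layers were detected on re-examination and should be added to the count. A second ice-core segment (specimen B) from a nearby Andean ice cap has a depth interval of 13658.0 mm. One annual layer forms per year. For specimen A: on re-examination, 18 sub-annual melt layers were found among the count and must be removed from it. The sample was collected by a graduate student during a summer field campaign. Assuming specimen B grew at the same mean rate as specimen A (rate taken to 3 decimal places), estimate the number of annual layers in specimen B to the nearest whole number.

Specimen A: after corrections the count is 19271 − 18 + 17 = 19270 annual layers.
A: 33083.1 mm over 19270 years gives 33083.1 / 19270 ≈ 1.717 mm/year.
B spans 13658.0 / 1.717 = 7954.57 years ≈ 7955 annual layers.

7955 annual layers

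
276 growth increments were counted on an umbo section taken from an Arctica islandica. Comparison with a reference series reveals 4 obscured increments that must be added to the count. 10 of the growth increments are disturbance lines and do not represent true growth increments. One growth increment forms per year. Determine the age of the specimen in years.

270 years

After corrections the count is 276 − 10 + 4 = 270 growth increments.
At one growth increment per year, that is 270 years.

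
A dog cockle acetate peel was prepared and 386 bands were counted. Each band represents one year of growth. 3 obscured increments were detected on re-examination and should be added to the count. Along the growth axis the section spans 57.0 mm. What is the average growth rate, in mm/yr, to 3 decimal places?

Correcting the raw count gives 386 + 3 = 389 true bands.
Extension rate ≈ 57.0 / 389 = 0.147 mm/yr.

0.147 mm/yr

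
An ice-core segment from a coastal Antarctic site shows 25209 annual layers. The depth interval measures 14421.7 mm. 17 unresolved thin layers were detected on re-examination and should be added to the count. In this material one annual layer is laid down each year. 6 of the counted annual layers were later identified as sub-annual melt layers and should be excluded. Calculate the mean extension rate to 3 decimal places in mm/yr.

Adjusted count: 25209 − 6 + 17 = 25220 annual layers.
Mean rate = 14421.7 mm / 25220 years ≈ 0.572 mm/yr.

0.572 mm/yr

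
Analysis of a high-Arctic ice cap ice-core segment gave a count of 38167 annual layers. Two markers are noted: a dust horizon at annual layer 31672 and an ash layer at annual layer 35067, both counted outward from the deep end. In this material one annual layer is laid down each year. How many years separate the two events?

35067 − 31672 = 3395 annual layers lie between the two events.
That is 3395 years at one annual layer per year.

3395 yr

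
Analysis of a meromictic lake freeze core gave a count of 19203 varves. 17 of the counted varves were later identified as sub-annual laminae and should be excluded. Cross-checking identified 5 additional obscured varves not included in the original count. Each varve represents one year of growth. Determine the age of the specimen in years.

19191 years

True varve count = 19203 − 17 + 5 = 19191.
At one varve per year, that is 19191 years.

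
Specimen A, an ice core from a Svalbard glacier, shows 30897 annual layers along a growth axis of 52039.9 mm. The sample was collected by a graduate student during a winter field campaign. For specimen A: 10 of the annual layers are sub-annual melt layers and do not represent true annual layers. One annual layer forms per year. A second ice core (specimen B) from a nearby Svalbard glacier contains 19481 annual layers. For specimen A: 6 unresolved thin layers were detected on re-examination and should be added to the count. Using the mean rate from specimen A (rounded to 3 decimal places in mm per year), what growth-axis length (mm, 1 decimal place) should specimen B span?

Specimen A: adjusted count: 30897 − 10 + 6 = 30893 annual layers.
A: Mean rate = 52039.9 mm / 30893 years ≈ 1.685 mm/yr.
For B, 1.685 mm/year × 19481 years = 32825.5 mm.

32825.5 mm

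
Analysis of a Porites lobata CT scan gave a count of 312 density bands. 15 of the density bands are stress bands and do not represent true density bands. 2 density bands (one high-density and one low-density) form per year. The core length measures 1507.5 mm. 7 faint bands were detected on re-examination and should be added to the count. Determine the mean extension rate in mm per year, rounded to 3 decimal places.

9.918 mm per year

Adjusted count: 312 − 15 + 7 = 304 density bands.
Dividing by 2 density bands per year: 304 / 2 = 152 years.
1507.5 mm over 152 years gives 1507.5 / 152 ≈ 9.918 mm per year.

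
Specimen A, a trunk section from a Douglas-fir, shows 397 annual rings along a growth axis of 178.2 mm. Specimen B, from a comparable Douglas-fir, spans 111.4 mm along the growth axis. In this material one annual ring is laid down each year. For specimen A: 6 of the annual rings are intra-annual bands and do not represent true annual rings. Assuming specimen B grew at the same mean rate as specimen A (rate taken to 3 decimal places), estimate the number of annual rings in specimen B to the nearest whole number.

244 annual rings

Specimen A: true annual ring count = 397 − 6 = 391.
A: 178.2 mm over 391 years gives 178.2 / 391 ≈ 0.456 mm/yr.
B spans 111.4 / 0.456 = 244.30 years ≈ 244 annual rings.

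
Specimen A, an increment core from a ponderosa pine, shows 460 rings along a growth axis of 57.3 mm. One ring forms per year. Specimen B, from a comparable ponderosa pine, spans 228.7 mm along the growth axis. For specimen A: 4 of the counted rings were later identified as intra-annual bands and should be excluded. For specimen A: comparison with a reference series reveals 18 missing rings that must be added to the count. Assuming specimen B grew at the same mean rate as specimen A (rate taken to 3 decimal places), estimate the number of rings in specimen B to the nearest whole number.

1890 rings

Specimen A: true ring count = 460 − 4 + 18 = 474.
A: Mean rate = 57.3 mm / 474 years ≈ 0.121 mm per year.
B spans 228.7 / 0.121 = 1890.08 years ≈ 1890 rings.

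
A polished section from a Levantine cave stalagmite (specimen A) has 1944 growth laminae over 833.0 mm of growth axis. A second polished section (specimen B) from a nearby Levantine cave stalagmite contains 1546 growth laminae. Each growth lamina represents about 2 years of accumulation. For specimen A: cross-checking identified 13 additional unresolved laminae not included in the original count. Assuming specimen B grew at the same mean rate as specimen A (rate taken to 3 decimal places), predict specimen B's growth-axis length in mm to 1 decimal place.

658.6 mm

Specimen A: after corrections the count is 1944 + 13 = 1957 growth laminae.
Specimen A: multiplying by 2 years per growth lamina: 1957 × 2 = 3914 years.
A: 833.0 mm over 3914 years gives 833.0 / 3914 ≈ 0.213 mm/year.
Specimen B: at 2 years per growth lamina, 1546 × 2 = 3092 years. Length of B = 0.213 × 3092 = 658.6 mm.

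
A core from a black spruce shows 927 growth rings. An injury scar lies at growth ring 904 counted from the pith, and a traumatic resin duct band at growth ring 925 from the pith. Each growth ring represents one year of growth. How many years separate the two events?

21 years

925 − 904 = 21 growth rings lie between the two events.
That is 21 years at one growth ring per year.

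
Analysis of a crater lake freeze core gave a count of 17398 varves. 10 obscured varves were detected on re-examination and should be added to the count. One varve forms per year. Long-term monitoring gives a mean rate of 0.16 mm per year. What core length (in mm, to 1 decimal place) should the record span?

2785.3 mm

Adjusted count: 17398 + 10 = 17408 varves.
Length ≈ 0.16 × 17408 = 2785.3 mm.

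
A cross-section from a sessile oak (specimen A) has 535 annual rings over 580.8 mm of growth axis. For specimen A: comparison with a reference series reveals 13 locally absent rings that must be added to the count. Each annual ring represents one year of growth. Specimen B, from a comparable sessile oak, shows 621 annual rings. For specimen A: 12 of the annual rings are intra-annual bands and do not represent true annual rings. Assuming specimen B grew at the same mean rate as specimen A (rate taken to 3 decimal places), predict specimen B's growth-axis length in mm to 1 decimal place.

Specimen A: adjusted count: 535 − 12 + 13 = 536 annual rings.
A: Mean rate = 580.8 mm / 536 years ≈ 1.084 mm/yr.
B's length ≈ 1.084 × 621 = 673.2 mm.

673.2 mm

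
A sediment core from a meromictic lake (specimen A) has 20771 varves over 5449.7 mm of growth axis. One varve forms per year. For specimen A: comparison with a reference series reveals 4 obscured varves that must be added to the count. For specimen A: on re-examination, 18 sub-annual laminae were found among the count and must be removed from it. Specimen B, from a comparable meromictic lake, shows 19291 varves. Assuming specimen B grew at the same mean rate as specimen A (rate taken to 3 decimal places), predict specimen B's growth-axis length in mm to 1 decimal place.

Specimen A: after corrections the count is 20771 − 18 + 4 = 20757 varves.
A: Mean rate = 5449.7 mm / 20757 years ≈ 0.263 mm/yr.
For B, 0.263 mm/year × 19291 years = 5073.5 mm.

5073.5 mm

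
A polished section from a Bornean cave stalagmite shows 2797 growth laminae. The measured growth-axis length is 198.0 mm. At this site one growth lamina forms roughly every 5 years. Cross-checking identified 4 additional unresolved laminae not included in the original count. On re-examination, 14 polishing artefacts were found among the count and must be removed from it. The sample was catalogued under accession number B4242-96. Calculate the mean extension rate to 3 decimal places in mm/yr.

0.014 mm/yr

True growth lamina count = 2797 − 14 + 4 = 2787.
2787 growth laminae at 5 years each span 2787 × 5 = 13935 years.
Extension rate ≈ 198.0 / 13935 = 0.014 mm/yr.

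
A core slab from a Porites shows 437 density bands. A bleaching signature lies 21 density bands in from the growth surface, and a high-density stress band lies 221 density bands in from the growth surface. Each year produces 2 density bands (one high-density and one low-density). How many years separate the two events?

100 years

Separation: 221 − 21 = 200 density bands.
200 density bands at 2 per year is 200 / 2 = 100 years.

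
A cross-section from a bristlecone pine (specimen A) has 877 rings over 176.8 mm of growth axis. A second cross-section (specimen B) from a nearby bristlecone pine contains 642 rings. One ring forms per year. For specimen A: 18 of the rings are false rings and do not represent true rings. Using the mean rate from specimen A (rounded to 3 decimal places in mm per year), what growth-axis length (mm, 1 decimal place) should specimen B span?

Specimen A: adjusted count: 877 − 18 = 859 rings.
A: Mean rate = 176.8 mm / 859 years ≈ 0.206 mm/year.
B's length ≈ 0.206 × 642 = 132.3 mm.

132.3 mm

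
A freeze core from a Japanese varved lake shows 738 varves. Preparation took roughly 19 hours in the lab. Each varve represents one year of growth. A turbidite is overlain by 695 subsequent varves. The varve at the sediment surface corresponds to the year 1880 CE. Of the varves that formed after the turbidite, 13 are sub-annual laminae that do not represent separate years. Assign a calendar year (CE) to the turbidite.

There are 695 varves younger than the turbidite.
695 − 13 false = 682 true varves after the turbidite.
The varve at the sediment surface is 1880 CE, so the turbidite dates to 1880 − 682 = 1198 CE.

1198 CE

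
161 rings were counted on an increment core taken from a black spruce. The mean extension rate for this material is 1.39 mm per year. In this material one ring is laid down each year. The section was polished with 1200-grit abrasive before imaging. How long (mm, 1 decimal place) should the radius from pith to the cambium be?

The record spans 161 years at 1.39 mm per year.
161 years at 1.39 mm/year gives 1.39 × 161 = 223.8 mm.

223.8 mm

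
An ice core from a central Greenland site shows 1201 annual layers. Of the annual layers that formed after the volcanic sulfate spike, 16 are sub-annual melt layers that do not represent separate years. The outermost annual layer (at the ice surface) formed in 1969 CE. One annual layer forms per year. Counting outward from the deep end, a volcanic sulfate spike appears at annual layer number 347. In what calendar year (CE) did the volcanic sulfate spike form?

The volcanic sulfate spike sits at annual layer 347 from the deep end, so 1201 − 347 = 854 annual layers formed after it.
854 − 16 false = 838 true annual layers after the volcanic sulfate spike.
Counting back 838 years from 1969 CE places the volcanic sulfate spike in 1969 − 838 = 1131 CE.

1131 CE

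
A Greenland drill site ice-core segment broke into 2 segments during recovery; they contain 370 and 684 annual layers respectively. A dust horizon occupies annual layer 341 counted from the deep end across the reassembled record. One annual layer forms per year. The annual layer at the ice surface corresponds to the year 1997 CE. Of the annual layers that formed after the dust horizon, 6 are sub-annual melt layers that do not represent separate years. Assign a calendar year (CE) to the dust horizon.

Total annual layers = 370 + 684 = 1054.
The dust horizon sits at annual layer 341 from the deep end, so 1054 − 341 = 713 annual layers formed after it.
713 − 6 false = 707 true annual layers after the dust horizon.
1997 − 707 = 1290 CE.

1290 CE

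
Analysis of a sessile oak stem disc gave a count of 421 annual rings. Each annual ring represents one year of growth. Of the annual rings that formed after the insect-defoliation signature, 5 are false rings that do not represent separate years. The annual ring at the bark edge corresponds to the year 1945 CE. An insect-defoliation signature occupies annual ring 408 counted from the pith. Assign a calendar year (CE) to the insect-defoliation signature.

1937 CE

Between annual ring 408 and the bark edge there are 421 − 408 = 13 annual rings.
13 − 5 false = 8 true annual rings after the insect-defoliation signature.
Counting back 8 years from 1945 CE places the insect-defoliation signature in 1945 − 8 = 1937 CE.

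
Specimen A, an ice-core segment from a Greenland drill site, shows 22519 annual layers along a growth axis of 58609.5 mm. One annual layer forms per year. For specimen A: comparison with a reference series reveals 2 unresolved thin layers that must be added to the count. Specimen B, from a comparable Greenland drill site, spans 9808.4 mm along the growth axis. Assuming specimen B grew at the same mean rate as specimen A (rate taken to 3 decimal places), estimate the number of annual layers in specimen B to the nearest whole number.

Specimen A: true annual layer count = 22519 + 2 = 22521.
A: Mean rate = 58609.5 mm / 22521 years ≈ 2.602 mm/year.
Specimen B: 9808.4 mm / 2.602 mm per year = 3769.56 years ≈ 3770 annual layers.

3770 annual layers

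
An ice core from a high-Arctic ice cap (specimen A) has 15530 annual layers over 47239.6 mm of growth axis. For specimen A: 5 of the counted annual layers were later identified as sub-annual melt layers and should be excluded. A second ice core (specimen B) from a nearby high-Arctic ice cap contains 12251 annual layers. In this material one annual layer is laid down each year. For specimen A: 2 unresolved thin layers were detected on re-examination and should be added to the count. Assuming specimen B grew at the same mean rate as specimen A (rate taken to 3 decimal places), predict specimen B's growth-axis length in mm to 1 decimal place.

Specimen A: after corrections the count is 15530 − 5 + 2 = 15527 annual layers.
A: 47239.6 mm over 15527 years gives 47239.6 / 15527 ≈ 3.042 mm/year.
B's length ≈ 3.042 × 12251 = 37267.5 mm.

37267.5 mm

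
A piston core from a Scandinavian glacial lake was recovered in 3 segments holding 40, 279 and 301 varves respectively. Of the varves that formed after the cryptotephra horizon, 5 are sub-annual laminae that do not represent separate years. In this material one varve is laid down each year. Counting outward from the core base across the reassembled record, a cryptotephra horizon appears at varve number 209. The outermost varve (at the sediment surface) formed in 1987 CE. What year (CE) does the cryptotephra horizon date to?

1581 CE

Total varves = 40 + 279 + 301 = 620.
The cryptotephra horizon sits at varve 209 from the core base, so 620 − 209 = 411 varves formed after it.
411 − 5 false = 406 true varves after the cryptotephra horizon.
Counting back 406 years from 1987 CE places the cryptotephra horizon in 1987 − 406 = 1581 CE.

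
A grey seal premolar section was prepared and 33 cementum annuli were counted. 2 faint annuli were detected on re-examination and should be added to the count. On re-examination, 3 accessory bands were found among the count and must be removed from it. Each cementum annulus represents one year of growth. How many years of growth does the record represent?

After corrections the count is 33 − 3 + 2 = 32 cementum annuli.
With a one-to-one cementum annulus periodicity this is 32 years.

32 years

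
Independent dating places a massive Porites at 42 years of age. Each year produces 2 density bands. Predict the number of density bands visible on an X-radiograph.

With 2 density bands per year, 42 years would produce 42 × 2 = 84 density bands.
So 84 density bands should be present.

84 density bands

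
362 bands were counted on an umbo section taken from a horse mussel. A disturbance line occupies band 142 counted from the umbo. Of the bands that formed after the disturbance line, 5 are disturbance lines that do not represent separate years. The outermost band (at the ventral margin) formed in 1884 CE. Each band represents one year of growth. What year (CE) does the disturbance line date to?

362 − 142 = 220 bands lie beyond the disturbance line toward the ventral margin.
Removing the 5 false bands leaves 220 − 5 = 215 true bands beyond the disturbance line.
Counting back 215 years from 1884 CE places the disturbance line in 1884 − 215 = 1669 CE.

1669 CE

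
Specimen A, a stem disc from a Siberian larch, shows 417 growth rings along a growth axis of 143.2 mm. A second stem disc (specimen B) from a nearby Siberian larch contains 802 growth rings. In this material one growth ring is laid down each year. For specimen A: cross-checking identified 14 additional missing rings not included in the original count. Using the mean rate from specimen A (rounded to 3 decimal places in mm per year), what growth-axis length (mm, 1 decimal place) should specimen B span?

266.3 mm

Specimen A: true growth ring count = 417 + 14 = 431.
A: 143.2 mm over 431 years gives 143.2 / 431 ≈ 0.332 mm/yr.
For B, 0.332 mm/year × 802 years = 266.3 mm.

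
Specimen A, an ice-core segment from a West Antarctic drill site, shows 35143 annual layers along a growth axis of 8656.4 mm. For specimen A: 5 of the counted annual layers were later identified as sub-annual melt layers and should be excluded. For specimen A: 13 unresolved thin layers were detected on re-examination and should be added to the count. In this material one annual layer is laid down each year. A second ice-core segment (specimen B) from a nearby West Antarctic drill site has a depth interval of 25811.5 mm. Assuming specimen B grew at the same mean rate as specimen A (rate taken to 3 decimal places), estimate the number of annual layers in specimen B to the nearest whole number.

104925 annual layers

Specimen A: true annual layer count = 35143 − 5 + 13 = 35151.
A: 8656.4 mm over 35151 years gives 8656.4 / 35151 ≈ 0.246 mm per year.
B spans 25811.5 / 0.246 = 104924.80 years ≈ 104925 annual layers.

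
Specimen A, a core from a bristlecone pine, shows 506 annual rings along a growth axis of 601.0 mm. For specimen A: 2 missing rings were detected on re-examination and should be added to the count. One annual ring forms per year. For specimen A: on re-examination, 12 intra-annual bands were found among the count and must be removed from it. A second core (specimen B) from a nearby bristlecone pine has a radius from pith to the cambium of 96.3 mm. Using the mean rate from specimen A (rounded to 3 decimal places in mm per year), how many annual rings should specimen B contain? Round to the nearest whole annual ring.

Specimen A: adjusted count: 506 − 12 + 2 = 496 annual rings.
A: Extension rate ≈ 601.0 / 496 = 1.212 mm/year.
For B, 96.3 / 1.212 = 79.46 years ≈ 79 annual rings.

79 annual rings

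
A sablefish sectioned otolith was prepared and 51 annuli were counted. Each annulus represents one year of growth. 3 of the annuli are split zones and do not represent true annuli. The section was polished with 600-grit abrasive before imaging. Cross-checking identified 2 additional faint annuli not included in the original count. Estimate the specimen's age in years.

After corrections the count is 51 − 3 + 2 = 50 annuli.
One annulus per year makes the duration 50 years.

50 yr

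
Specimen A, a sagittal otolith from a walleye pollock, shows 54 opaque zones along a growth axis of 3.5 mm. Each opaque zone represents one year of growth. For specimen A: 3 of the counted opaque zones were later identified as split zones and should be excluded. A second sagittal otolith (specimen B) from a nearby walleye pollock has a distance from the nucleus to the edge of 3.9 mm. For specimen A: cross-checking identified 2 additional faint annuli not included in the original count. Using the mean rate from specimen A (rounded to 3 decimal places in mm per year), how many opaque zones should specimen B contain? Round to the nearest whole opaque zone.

Specimen A: true opaque zone count = 54 − 3 + 2 = 53.
A: 3.5 mm over 53 years gives 3.5 / 53 ≈ 0.066 mm/year.
For B, 3.9 / 0.066 = 59.09 years ≈ 59 opaque zones.

59 opaque zones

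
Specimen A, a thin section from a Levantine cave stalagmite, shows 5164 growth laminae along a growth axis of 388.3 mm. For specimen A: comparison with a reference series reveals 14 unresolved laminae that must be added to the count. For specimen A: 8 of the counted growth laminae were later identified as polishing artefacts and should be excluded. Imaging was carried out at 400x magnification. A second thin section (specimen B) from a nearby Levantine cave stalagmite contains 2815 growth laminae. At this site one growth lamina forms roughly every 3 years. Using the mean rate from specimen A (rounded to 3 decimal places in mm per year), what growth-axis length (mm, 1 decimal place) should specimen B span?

211.1 mm

Specimen A: after corrections the count is 5164 − 8 + 14 = 5170 growth laminae.
Specimen A: multiplying by 3 years per growth lamina: 5170 × 3 = 15510 years.
A: 388.3 mm over 15510 years gives 388.3 / 15510 ≈ 0.025 mm/year.
Specimen B: 2815 growth laminae at 3 years each span 2815 × 3 = 8445 years. B's length ≈ 0.025 × 8445 = 211.1 mm.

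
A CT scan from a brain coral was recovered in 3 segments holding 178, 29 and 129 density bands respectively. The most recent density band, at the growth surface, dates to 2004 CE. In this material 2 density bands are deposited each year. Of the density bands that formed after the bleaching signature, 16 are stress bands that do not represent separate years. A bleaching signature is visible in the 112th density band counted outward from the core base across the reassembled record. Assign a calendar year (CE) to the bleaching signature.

Total density bands = 178 + 29 + 129 = 336.
The bleaching signature sits at density band 112 from the core base, so 336 − 112 = 224 density bands formed after it.
224 − 16 false = 208 true density bands after the bleaching signature.
208 density bands at 2 per year is 208 / 2 = 104 years.
Counting back 104 years from 2004 CE places the bleaching signature in 2004 − 104 = 1900 CE.

1900 CE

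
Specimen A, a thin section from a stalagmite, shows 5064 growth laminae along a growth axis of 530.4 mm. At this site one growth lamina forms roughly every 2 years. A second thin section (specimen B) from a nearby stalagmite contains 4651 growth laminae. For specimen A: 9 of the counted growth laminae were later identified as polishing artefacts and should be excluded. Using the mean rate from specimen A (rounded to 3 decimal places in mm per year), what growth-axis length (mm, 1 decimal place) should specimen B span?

483.7 mm

Specimen A: adjusted count: 5064 − 9 = 5055 growth laminae.
Specimen A: multiplying by 2 years per growth lamina: 5055 × 2 = 10110 years.
A: Mean rate = 530.4 mm / 10110 years ≈ 0.052 mm/yr.
Specimen B: at 2 years per growth lamina, 4651 × 2 = 9302 years. Length of B = 0.052 × 9302 = 483.7 mm.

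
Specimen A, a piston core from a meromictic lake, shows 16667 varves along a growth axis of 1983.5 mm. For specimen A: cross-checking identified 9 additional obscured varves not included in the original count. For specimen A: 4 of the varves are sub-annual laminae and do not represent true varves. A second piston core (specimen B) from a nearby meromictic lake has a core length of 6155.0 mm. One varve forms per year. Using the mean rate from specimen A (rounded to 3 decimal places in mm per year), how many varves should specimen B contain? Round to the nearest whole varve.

Specimen A: correcting the raw count gives 16667 − 4 + 9 = 16672 true varves.
A: Extension rate ≈ 1983.5 / 16672 = 0.119 mm/yr.
Specimen B: 6155.0 mm / 0.119 mm per year = 51722.69 years ≈ 51723 varves.

51723 varves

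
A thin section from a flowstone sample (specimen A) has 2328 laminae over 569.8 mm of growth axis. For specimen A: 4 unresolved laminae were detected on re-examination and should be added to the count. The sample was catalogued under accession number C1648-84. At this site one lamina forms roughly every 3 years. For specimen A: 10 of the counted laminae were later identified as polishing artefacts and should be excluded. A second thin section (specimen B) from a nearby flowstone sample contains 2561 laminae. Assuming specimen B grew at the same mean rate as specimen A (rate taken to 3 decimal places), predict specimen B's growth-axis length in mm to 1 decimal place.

Specimen A: correcting the raw count gives 2328 − 10 + 4 = 2322 true laminae.
Specimen A: at 3 years per lamina, 2322 × 3 = 6966 years.
A: 569.8 mm over 6966 years gives 569.8 / 6966 ≈ 0.082 mm/yr.
Specimen B: multiplying by 3 years per lamina: 2561 × 3 = 7683 years. B's length ≈ 0.082 × 7683 = 630.0 mm.

630.0 mm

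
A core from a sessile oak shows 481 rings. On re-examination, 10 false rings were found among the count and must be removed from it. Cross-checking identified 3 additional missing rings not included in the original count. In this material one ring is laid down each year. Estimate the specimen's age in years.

474 yr

After corrections the count is 481 − 10 + 3 = 474 rings.
With a one-to-one ring periodicity this is 474 years.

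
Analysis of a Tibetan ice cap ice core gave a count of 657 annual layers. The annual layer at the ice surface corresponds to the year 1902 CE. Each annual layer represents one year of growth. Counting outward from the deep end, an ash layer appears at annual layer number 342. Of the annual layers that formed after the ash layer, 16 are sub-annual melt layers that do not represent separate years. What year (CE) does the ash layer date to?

657 − 342 = 315 annual layers lie beyond the ash layer toward the ice surface.
Removing the 16 false annual layers leaves 315 − 16 = 299 true annual layers beyond the ash layer.
The annual layer at the ice surface is 1902 CE, so the ash layer dates to 1902 − 299 = 1603 CE.

1603 CE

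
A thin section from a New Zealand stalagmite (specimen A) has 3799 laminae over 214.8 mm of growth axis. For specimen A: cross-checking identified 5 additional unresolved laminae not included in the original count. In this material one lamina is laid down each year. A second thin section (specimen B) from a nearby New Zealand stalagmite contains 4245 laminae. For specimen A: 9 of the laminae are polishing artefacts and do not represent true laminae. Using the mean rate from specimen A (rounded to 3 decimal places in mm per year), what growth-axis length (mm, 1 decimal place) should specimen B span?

242.0 mm

Specimen A: true lamina count = 3799 − 9 + 5 = 3795.
A: Mean rate = 214.8 mm / 3795 years ≈ 0.057 mm/yr.
For B, 0.057 mm/year × 4245 years = 242.0 mm.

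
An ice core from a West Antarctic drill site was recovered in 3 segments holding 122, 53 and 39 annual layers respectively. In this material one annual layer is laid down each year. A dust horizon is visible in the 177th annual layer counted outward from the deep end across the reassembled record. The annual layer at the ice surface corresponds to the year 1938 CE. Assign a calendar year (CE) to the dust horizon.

Total annual layers = 122 + 53 + 39 = 214.
Between annual layer 177 and the ice surface there are 214 − 177 = 37 annual layers.
Counting back 37 years from 1938 CE places the dust horizon in 1938 − 37 = 1901 CE.

1901 CE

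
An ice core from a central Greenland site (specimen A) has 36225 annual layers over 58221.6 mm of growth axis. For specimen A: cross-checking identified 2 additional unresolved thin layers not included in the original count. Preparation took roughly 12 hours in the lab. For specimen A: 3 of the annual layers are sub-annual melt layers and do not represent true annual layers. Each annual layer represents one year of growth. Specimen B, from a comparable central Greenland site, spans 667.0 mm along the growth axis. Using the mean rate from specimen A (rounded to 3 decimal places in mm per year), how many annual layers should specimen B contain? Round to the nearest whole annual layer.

415 annual layers

Specimen A: after corrections the count is 36225 − 3 + 2 = 36224 annual layers.
A: Mean rate = 58221.6 mm / 36224 years ≈ 1.607 mm per year.
B spans 667.0 / 1.607 = 415.06 years ≈ 415 annual layers.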